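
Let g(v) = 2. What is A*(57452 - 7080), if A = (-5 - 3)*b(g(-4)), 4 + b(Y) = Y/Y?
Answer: 1208928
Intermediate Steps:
b(Y) = -3 (b(Y) = -4 + Y/Y = -4 + 1 = -3)
A = 24 (A = (-5 - 3)*(-3) = -8*(-3) = 24)
A*(57452 - 7080) = 24*(57452 - 7080) = 24*50372 = 1208928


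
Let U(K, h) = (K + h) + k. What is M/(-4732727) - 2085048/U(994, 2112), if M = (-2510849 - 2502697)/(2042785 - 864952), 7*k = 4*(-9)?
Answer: -13559947809874542350/20166183742178041 ≈ -672.41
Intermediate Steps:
k = -36/7 (k = (4*(-9))/7 = (⅐)*(-36) = -36/7 ≈ -5.1429)
M = -1671182/392611 (M = -5013546/1177833 = -5013546*1/1177833 = -1671182/392611 ≈ -4.2566)
U(K, h) = -36/7 + K + h (U(K, h) = (K + h) - 36/7 = -36/7 + K + h)
M/(-4732727) - 2085048/U(994, 2112) = -1671182/392611/(-4732727) - 2085048/(-36/7 + 994 + 2112) = -1671182/392611*(-1/4732727) - 2085048/21706/7 = 1671182/1858120680197 - 2085048*7/21706 = 1671182/1858120680197 - 7297668/10853 = -13559947809874542350/20166183742178041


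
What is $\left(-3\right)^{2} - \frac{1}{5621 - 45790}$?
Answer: $\frac{361522}{40169} \approx 9.0$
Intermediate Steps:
$\left(-3\right)^{2} - \frac{1}{5621 - 45790} = 9 - \frac{1}{-40169} = 9 - - \frac{1}{40169} = 9 + \frac{1}{40169} = \frac{361522}{40169}$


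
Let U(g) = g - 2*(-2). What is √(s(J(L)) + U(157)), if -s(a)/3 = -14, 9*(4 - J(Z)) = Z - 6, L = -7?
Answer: √203 ≈ 14.248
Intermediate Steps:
J(Z) = 14/3 - Z/9 (J(Z) = 4 - (Z - 6)/9 = 4 - (-6 + Z)/9 = 4 + (⅔ - Z/9) = 14/3 - Z/9)
s(a) = 42 (s(a) = -3*(-14) = 42)
U(g) = 4 + g (U(g) = g + 4 = 4 + g)
√(s(J(L)) + U(157)) = √(42 + (4 + 157)) = √(42 + 161) = √203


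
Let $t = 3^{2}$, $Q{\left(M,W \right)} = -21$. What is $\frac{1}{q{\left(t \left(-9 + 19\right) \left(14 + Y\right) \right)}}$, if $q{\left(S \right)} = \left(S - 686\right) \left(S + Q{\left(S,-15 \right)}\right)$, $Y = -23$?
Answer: $\frac{1}{1243176} \approx 8.0439 \cdot 10^{-7}$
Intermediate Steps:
$t = 9$
$q{\left(S \right)} = \left(-686 + S\right) \left(-21 + S\right)$ ($q{\left(S \right)} = \left(S - 686\right) \left(S - 21\right) = \left(-686 + S\right) \left(-21 + S\right)$)
$\frac{1}{q{\left(t \left(-9 + 19\right) \left(14 + Y\right) \right)}} = \frac{1}{14406 + \left(9 \left(-9 + 19\right) \left(14 - 23\right)\right)^{2} - 707 \cdot 9 \left(-9 + 19\right) \left(14 - 23\right)} = \frac{1}{14406 + \left(9 \cdot 10 \left(-9\right)\right)^{2} - 707 \cdot 9 \cdot 10 \left(-9\right)} = \frac{1}{14406 + \left(9 \left(-90\right)\right)^{2} - 707 \cdot 9 \left(-90\right)} = \frac{1}{14406 + \left(-810\right)^{2} - -572670} = \frac{1}{14406 + 656100 + 572670} = \frac{1}{1243176}$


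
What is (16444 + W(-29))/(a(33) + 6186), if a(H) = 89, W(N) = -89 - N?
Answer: 16384/6275 ≈ 2.6110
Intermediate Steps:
(16444 + W(-29))/(a(33) + 6186) = (16444 + (-89 - 1*(-29)))/(89 + 6186) = (16444 + (-89 + 29))/6275 = (16444 - 60)*(1/6275) = 16384*(1/6275) = 16384/6275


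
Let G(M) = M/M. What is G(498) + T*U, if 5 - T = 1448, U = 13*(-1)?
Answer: 18760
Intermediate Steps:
U = -13
T = -1443 (T = 5 - 1*1448 = 5 - 1448 = -1443)
G(M) = 1
G(498) + T*U = 1 - 1443*(-13) = 1 + 18759 = 18760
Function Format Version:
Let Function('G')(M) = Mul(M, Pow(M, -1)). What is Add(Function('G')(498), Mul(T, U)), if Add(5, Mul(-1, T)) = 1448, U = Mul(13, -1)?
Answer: 18760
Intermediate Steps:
U = -13
T = -1443 (T = Add(5, Mul(-1, 1448)) = Add(5, -1448) = -1443)
Function('G')(M) = 1
Add(Function('G')(498), Mul(T, U)) = Add(1, Mul(-1443, -13)) = Add(1, 18759) = 18760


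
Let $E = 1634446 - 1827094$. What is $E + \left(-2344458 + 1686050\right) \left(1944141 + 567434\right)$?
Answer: $-1653641265248$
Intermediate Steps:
$E = -192648$
$E + \left(-2344458 + 1686050\right) \left(1944141 + 567434\right) = -192648 + \left(-2344458 + 1686050\right) \left(1944141 + 567434\right) = -192648 - 1653641072600 = -1653641265248$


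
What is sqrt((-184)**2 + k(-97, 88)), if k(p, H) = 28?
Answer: 2*sqrt(8471) ≈ 184.08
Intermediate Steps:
sqrt((-184)**2 + k(-97, 88)) = sqrt((-184)**2 + 28) = sqrt(33856 + 28) = sqrt(33884) = 2*sqrt(8471)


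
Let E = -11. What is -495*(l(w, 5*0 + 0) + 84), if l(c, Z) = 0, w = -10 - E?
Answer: -41580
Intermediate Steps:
w = 1 (w = -10 - 1*(-11) = -10 + 11 = 1)
-495*(l(w, 5*0 + 0) + 84) = -495*(0 + 84) = -495*84 = -41580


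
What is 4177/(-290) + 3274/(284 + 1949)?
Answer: -288889/22330 ≈ -12.937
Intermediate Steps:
4177/(-290) + 3274/(284 + 1949) = 4177*(-1/290) + 3274/2233 = -4177/290 + 3274*(1/2233) = -4177/290 + 3274/2233 = -288889/22330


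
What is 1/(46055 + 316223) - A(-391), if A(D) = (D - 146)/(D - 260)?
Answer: -9263935/11230618 ≈ -0.82488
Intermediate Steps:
A(D) = (-146 + D)/(-260 + D)
1/(46055 + 316223) - A(-391) = 1/(46055 + 316223) - (-146 - 391)/(-260 - 391) = 1/362278 - (-537)/(-651) = 1/362278 - (-1)*(-537)/651 = 1/362278 - 1*179/217 = 1/362278 - 179/217 = -9263935/11230618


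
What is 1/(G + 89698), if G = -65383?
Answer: 1/24315 ≈ 4.1127e-5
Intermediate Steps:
1/(G + 89698) = 1/(-65383 + 89698) = 1/24315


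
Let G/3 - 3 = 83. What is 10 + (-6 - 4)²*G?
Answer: 25810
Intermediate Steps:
G = 258 (G = 9 + 3*83 = 9 + 249 = 258)
10 + (-6 - 4)²*G = 10 + (-6 - 4)²*258 = 10 + (-10)²*258 = 10 + 100*258 = 10 + 25800 = 25810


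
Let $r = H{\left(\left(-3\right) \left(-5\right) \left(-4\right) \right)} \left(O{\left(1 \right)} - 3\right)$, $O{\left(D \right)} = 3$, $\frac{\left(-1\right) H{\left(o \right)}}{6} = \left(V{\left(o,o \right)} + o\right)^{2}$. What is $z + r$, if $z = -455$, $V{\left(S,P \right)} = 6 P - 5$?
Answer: $-455$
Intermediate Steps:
$V{\left(S,P \right)} = -5 + 6 P$
$H{\left(o \right)} = - 6 \left(-5 + 7 o\right)^{2}$ ($H{\left(o \right)} = - 6 \left(\left(-5 + 6 o\right) + o\right)^{2} = - 6 \left(-5 + 7 o\right)^{2}$)
$r = 0$ ($r = - 6 \left(-5 + 7 \left(-3\right) \left(-5\right) \left(-4\right)\right)^{2} \left(3 - 3\right) = - 6 \left(-5 + 7 \cdot 15 \left(-4\right)\right)^{2} \cdot 0 = - 6 \left(-5 + 7 \left(-60\right)\right)^{2} \cdot 0 = - 6 \left(-5 - 420\right)^{2} \cdot 0 = - 6 \left(-425\right)^{2} \cdot 0 = \left(-6\right) 180625 \cdot 0 = \left(-1083750\right) 0 = 0$)
$z + r = -455 + 0 = -455$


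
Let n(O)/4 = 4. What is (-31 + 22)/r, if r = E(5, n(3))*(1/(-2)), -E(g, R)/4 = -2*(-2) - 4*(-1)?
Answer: -9/16 ≈ -0.56250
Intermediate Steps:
n(O) = 16 (n(O) = 4*4 = 16)
E(g, R) = -32 (E(g, R) = -4*(-2*(-2) - 4*(-1)) = -4*(4 + 4) = -4*8 = -32)
r = 16 (r = -32/(-2) = -32*(-1)/2 = -32*(-1/2) = 16)
(-31 + 22)/r = (-31 + 22)/16 = -9*1/16 = -9/16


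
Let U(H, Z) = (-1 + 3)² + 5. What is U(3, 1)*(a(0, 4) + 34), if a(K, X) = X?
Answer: 342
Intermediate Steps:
U(H, Z) = 9 (U(H, Z) = 2² + 5 = 4 + 5 = 9)
U(3, 1)*(a(0, 4) + 34) = 9*(4 + 34) = 9*38 = 342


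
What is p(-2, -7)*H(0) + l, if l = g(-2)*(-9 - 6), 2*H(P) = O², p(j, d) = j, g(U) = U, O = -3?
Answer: 21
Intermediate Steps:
H(P) = 9/2 (H(P) = (½)*(-3)² = (½)*9 = 9/2)
l = 30 (l = -2*(-9 - 6) = -2*(-15) = 30)
p(-2, -7)*H(0) + l = -2*9/2 + 30 = -9 + 30 = 21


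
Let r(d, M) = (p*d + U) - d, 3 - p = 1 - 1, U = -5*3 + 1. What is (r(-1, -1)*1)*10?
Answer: -160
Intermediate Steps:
U = -14 (U = -15 + 1 = -14)
p = 3 (p = 3 - (1 - 1) = 3 - 1*0 = 3 + 0 = 3)
r(d, M) = -14 + 2*d (r(d, M) = (3*d - 14) - d = (-14 + 3*d) - d = -14 + 2*d)
(r(-1, -1)*1)*10 = ((-14 + 2*(-1))*1)*10 = ((-14 - 2)*1)*10 = -16*1*10 = -16*10 = -160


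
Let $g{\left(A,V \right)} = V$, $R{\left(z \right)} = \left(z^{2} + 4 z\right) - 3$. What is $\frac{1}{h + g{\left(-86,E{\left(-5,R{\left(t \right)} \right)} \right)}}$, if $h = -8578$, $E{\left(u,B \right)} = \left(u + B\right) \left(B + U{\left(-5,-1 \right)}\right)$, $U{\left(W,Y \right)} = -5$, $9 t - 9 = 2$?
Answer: $- \frac{6561}{56263097} \approx -0.00011661$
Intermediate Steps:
$t = \frac{11}{9}$ ($t = 1 + \frac{1}{9} \cdot 2 = 1 + \frac{2}{9} = \frac{11}{9} \approx 1.2222$)
$R{\left(z \right)} = -3 + z^{2} + 4 z$
$E{\left(u,B \right)} = \left(-5 + B\right) \left(B + u\right)$ ($E{\left(u,B \right)} = \left(u + B\right) \left(B - 5\right) = \left(B + u\right) \left(-5 + B\right) = \left(-5 + B\right) \left(B + u\right)$)
$\frac{1}{h + g{\left(-86,E{\left(-5,R{\left(t \right)} \right)} \right)}} = \frac{1}{-8578 + \left(\left(-3 + \left(\frac{11}{9}\right)^{2} + 4 \cdot \frac{11}{9}\right)^{2} - 5 \left(-3 + \left(\frac{11}{9}\right)^{2} + 4 \cdot \frac{11}{9}\right) - -25 + \left(-3 + \left(\frac{11}{9}\right)^{2} + 4 \cdot \frac{11}{9}\right) \left(-5\right)\right)} = \frac{1}{-8578 + \left(\left(-3 + \frac{121}{81} + \frac{44}{9}\right)^{2} - 5 \left(-3 + \frac{121}{81} + \frac{44}{9}\right) + 25 + \left(-3 + \frac{121}{81} + \frac{44}{9}\right) \left(-5\right)\right)} = \frac{1}{-8578 + \left(\left(\frac{274}{81}\right)^{2} - \frac{1370}{81} + 25 + \frac{274}{81} \left(-5\right)\right)} = \frac{1}{-8578 + \left(\frac{75076}{6561} - \frac{1370}{81} + 25 - \frac{1370}{81}\right)} = \frac{1}{-8578 + \frac{17161}{6561}} = \frac{1}{- \frac{56263097}{6561}} = - \frac{6561}{56263097}$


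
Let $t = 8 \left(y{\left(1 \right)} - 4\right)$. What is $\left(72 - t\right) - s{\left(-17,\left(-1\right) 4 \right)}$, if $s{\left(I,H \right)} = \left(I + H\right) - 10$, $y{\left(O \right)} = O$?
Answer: $127$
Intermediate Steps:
$t = -24$ ($t = 8 \left(1 - 4\right) = 8 \left(-3\right) = -24$)
$s{\left(I,H \right)} = -10 + H + I$ ($s{\left(I,H \right)} = \left(H + I\right) - 10 = -10 + H + I$)
$\left(72 - t\right) - s{\left(-17,\left(-1\right) 4 \right)} = \left(72 - -24\right) - \left(-10 - 4 - 17\right) = \left(72 + 24\right) - \left(-10 - 4 - 17\right) = 96 - -31 = 96 + 31 = 127$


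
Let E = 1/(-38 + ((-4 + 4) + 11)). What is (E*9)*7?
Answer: -7/3 ≈ -2.3333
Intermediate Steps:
E = -1/27 (E = 1/(-38 + (0 + 11)) = 1/(-38 + 11) = 1/(-27) = -1/27 ≈ -0.037037)
(E*9)*7 = -1/27*9*7 = -1/3*7 = -7/3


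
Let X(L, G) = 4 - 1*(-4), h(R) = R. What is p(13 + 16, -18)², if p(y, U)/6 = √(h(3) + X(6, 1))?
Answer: 396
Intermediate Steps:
X(L, G) = 8 (X(L, G) = 4 + 4 = 8)
p(y, U) = 6*√11 (p(y, U) = 6*√(3 + 8) = 6*√11)
p(13 + 16, -18)² = (6*√11)² = 396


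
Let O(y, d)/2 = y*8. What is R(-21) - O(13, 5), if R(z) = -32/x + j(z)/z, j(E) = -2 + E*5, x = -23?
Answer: -97331/483 ≈ -201.51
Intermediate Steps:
j(E) = -2 + 5*E
O(y, d) = 16*y (O(y, d) = 2*(y*8) = 2*(8*y) = 16*y)
R(z) = 32/23 + (-2 + 5*z)/z (R(z) = -32/(-23) + (-2 + 5*z)/z = -32*(-1/23) + (-2 + 5*z)/z = 32/23 + (-2 + 5*z)/z)
R(-21) - O(13, 5) = (147/23 - 2/(-21)) - 16*13 = (147/23 - 2*(-1/21)) - 1*208 = (147/23 + 2/21) - 208 = 3133/483 - 208 = -97331/483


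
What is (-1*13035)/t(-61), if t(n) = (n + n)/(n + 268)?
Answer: 2698245/122 ≈ 22117.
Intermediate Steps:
t(n) = 2*n/(268 + n) (t(n) = (2*n)/(268 + n) = 2*n/(268 + n))
(-1*13035)/t(-61) = (-1*13035)/((2*(-61)/(268 - 61))) = -13035/(2*(-61)/207) = -13035/(2*(-61)*(1/207)) = -13035/(-122/207) = -13035*(-207/122) = 2698245/122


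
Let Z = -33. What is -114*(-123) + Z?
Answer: 13989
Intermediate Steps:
-114*(-123) + Z = -114*(-123) - 33 = 14022 - 33 = 13989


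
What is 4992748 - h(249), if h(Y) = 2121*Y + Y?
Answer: 4464370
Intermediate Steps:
h(Y) = 2122*Y
4992748 - h(249) = 4992748 - 2122*249 = 4992748 - 1*528378 = 4992748 - 528378 = 4464370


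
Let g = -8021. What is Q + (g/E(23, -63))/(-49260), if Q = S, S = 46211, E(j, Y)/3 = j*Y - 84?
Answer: 10468951394119/226546740 ≈ 46211.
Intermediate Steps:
E(j, Y) = -252 + 3*Y*j (E(j, Y) = 3*(j*Y - 84) = 3*(Y*j - 84) = 3*(-84 + Y*j) = -252 + 3*Y*j)
Q = 46211
Q + (g/E(23, -63))/(-49260) = 46211 - 8021/(-252 + 3*(-63)*23)/(-49260) = 46211 - 8021/(-252 - 4347)*(-1/49260) = 46211 - 8021/(-4599)*(-1/49260) = 46211 - 8021*(-1/4599)*(-1/49260) = 46211 + (8021/4599)*(-1/49260) = 46211 - 8021/226546740 = 10468951394119/226546740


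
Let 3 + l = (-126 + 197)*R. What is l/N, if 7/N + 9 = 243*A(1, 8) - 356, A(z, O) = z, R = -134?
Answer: 1161074/7 ≈ 1.6587e+5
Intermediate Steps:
N = -7/122 (N = 7/(-9 + (243*1 - 356)) = 7/(-9 + (243 - 356)) = 7/(-9 - 113) = 7/(-122) = 7*(-1/122) = -7/122 ≈ -0.057377)
l = -9517 (l = -3 + (-126 + 197)*(-134) = -3 + 71*(-134) = -3 - 9514 = -9517)
l/N = -9517/(-7/122) = -9517*(-122/7) = 1161074/7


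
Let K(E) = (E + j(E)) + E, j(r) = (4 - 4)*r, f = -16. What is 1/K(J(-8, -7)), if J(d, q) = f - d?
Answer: -1/16 ≈ -0.062500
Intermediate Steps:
j(r) = 0 (j(r) = 0*r = 0)
J(d, q) = -16 - d
K(E) = 2*E (K(E) = (E + 0) + E = E + E = 2*E)
1/K(J(-8, -7)) = 1/(2*(-16 - 1*(-8))) = 1/(2*(-16 + 8)) = 1/(2*(-8)) = 1/(-16) = -1/16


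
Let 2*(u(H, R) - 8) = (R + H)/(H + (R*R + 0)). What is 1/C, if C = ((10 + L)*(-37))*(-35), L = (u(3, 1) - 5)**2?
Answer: 4/115255 ≈ 3.4706e-5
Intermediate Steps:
u(H, R) = 8 + (H + R)/(2*(H + R**2)) (u(H, R) = 8 + ((R + H)/(H + (R*R + 0)))/2 = 8 + ((H + R)/(H + (R**2 + 0)))/2 = 8 + ((H + R)/(H + R**2))/2 = 8 + (H + R)/(2*(H + R**2)))
L = 49/4 (L = ((1 + 16*1**2 + 17*3)/(2*(3 + 1**2)) - 5)**2 = ((1 + 16*1 + 51)/(2*(3 + 1)) - 5)**2 = ((1/2)*(1 + 16 + 51)/4 - 5)**2 = ((1/2)*(1/4)*68 - 5)**2 = (17/2 - 5)**2 = (7/2)**2 = 49/4 ≈ 12.250)
C = 115255/4 (C = ((10 + 49/4)*(-37))*(-35) = ((89/4)*(-37))*(-35) = -3293/4*(-35) = 115255/4 ≈ 28814.)
1/C = 1/(115255/4) = 4/115255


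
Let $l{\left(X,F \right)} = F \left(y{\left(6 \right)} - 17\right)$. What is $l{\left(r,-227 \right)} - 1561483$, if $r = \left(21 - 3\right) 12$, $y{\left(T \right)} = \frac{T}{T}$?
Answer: $-1557851$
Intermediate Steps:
$y{\left(T \right)} = 1$
$r = 216$ ($r = 18 \cdot 12 = 216$)
$l{\left(X,F \right)} = - 16 F$ ($l{\left(X,F \right)} = F \left(1 - 17\right) = F \left(-16\right) = - 16 F$)
$l{\left(r,-227 \right)} - 1561483 = \left(-16\right) \left(-227\right) - 1561483 = 3632 - 1561483 = -1557851$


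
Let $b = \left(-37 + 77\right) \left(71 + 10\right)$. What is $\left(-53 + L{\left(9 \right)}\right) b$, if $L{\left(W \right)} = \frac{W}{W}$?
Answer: $-168480$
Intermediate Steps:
$L{\left(W \right)} = 1$
$b = 3240$ ($b = 40 \cdot 81 = 3240$)
$\left(-53 + L{\left(9 \right)}\right) b = \left(-53 + 1\right) 3240 = \left(-52\right) 3240 = -168480$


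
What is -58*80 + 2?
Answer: -4638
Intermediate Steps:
-58*80 + 2 = -4640 + 2 = -4638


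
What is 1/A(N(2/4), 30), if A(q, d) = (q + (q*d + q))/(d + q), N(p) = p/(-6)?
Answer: -359/32 ≈ -11.219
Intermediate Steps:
N(p) = -p/6 (N(p) = p*(-1/6) = -p/6)
A(q, d) = (2*q + d*q)/(d + q) (A(q, d) = (q + (d*q + q))/(d + q) = (q + (q + d*q))/(d + q) = (2*q + d*q)/(d + q))
1/A(N(2/4), 30) = 1/((-1/(3*4))*(2 + 30)/(30 - 1/(3*4))) = 1/(-1/(3*4)*32/(30 - 1/(3*4))) = 1/(-1/6*1/2*32/(30 - 1/6*1/2)) = 1/(-1/12*32/(30 - 1/12)) = 1/(-1/12*32/359/12) = 1/(-1/12*12/359*32) = 1/(-32/359) = -359/32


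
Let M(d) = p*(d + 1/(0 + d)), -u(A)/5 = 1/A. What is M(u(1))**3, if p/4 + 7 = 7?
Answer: 0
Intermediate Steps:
p = 0 (p = -28 + 4*7 = -28 + 28 = 0)
u(A) = -5/A
M(d) = 0 (M(d) = 0*(d + 1/(0 + d)) = 0*(d + 1/d) = 0)
M(u(1))**3 = 0**3 = 0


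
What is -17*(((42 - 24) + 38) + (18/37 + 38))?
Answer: -59432/37 ≈ -1606.3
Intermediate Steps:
-17*(((42 - 24) + 38) + (18/37 + 38)) = -17*((18 + 38) + (18*(1/37) + 38)) = -17*(56 + (18/37 + 38)) = -17*(56 + 1424/37) = -17*3496/37 = -59432/37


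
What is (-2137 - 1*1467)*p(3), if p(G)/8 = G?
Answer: -86496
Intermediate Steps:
p(G) = 8*G
(-2137 - 1*1467)*p(3) = (-2137 - 1*1467)*(8*3) = (-2137 - 1467)*24 = -3604*24 = -86496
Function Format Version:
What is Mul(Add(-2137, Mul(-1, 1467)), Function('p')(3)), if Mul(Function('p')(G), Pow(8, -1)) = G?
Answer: -86496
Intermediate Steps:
Function('p')(G) = Mul(8, G)
Mul(Add(-2137, Mul(-1, 1467)), Function('p')(3)) = Mul(Add(-2137, Mul(-1, 1467)), Mul(8, 3)) = Mul(Add(-2137, -1467), 24) = Mul(-3604, 24) = -86496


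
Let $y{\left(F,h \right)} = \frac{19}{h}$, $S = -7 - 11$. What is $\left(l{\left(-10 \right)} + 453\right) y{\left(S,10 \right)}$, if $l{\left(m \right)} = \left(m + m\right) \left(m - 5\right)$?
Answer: $\frac{14307}{10} \approx 1430.7$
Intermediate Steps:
$l{\left(m \right)} = 2 m \left(-5 + m\right)$
$S = -18$
$\left(l{\left(-10 \right)} + 453\right) y{\left(S,10 \right)} = \left(2 \left(-10\right) \left(-5 - 10\right) + 453\right) \frac{19}{10} = \left(2 \left(-10\right) \left(-15\right) + 453\right) 19 \cdot \frac{1}{10} = \left(300 + 453\right) \frac{19}{10} = 753 \cdot \frac{19}{10} = \frac{14307}{10}$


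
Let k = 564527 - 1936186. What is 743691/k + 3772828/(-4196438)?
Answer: -4147943327155/2878040975321 ≈ -1.4412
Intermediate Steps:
k = -1371659
743691/k + 3772828/(-4196438) = 743691/(-1371659) + 3772828/(-4196438) = 743691*(-1/1371659) + 3772828*(-1/4196438) = -743691/1371659 - 1886414/2098219 = -4147943327155/2878040975321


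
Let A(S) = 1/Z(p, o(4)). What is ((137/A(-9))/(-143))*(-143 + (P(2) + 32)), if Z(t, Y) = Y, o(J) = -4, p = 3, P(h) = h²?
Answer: -58636/143 ≈ -410.04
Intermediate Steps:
A(S) = -¼ (A(S) = 1/(-4) = -¼)
((137/A(-9))/(-143))*(-143 + (P(2) + 32)) = ((137/(-¼))/(-143))*(-143 + (2² + 32)) = ((137*(-4))*(-1/143))*(-143 + (4 + 32)) = (-548*(-1/143))*(-143 + 36) = (548/143)*(-107) = -58636/143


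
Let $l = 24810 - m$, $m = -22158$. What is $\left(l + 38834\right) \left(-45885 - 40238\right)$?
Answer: $-7389525646$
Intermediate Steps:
$l = 46968$ ($l = 24810 - -22158 = 24810 + 22158 = 46968$)
$\left(l + 38834\right) \left(-45885 - 40238\right) = \left(46968 + 38834\right) \left(-45885 - 40238\right) = 85802 \left(-86123\right) = -7389525646$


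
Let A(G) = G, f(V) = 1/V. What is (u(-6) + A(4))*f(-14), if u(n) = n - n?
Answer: -2/7 ≈ -0.28571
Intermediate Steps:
u(n) = 0
(u(-6) + A(4))*f(-14) = (0 + 4)/(-14) = 4*(-1/14) = -2/7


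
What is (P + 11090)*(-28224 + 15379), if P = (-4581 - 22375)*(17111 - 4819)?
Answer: 4255960336390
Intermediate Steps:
P = -331343152 (P = -26956*12292 = -331343152)
(P + 11090)*(-28224 + 15379) = (-331343152 + 11090)*(-28224 + 15379) = -331332062*(-12845) = 4255960336390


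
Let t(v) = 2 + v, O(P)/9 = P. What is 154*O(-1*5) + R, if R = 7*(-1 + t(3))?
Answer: -6902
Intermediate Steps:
O(P) = 9*P
R = 28 (R = 7*(-1 + (2 + 3)) = 7*(-1 + 5) = 7*4 = 28)
154*O(-1*5) + R = 154*(9*(-1*5)) + 28 = 154*(9*(-5)) + 28 = 154*(-45) + 28 = -6930 + 28 = -6902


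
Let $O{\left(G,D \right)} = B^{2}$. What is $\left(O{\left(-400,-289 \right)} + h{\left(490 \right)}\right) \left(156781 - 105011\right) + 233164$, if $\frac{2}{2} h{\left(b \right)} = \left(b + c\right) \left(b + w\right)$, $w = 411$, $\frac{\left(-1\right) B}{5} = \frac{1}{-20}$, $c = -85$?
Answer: $\frac{151130945997}{8} \approx 1.8891 \cdot 10^{10}$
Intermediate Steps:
$B = \frac{1}{4}$ ($B = - \frac{5}{-20} = \left(-5\right) \left(- \frac{1}{20}\right) = \frac{1}{4} \approx 0.25$)
$O{\left(G,D \right)} = \frac{1}{16}$ ($O{\left(G,D \right)} = \left(\frac{1}{4}\right)^{2} = \frac{1}{16}$)
$h{\left(b \right)} = \left(-85 + b\right) \left(411 + b\right)$ ($h{\left(b \right)} = \left(b - 85\right) \left(b + 411\right) = \left(-85 + b\right) \left(411 + b\right)$)
$\left(O{\left(-400,-289 \right)} + h{\left(490 \right)}\right) \left(156781 - 105011\right) + 233164 = \left(\frac{1}{16} + \left(-34935 + 490^{2} + 326 \cdot 490\right)\right) \left(156781 - 105011\right) + 233164 = \left(\frac{1}{16} + \left(-34935 + 240100 + 159740\right)\right) 51770 + 233164 = \left(\frac{1}{16} + 364905\right) 51770 + 233164 = \frac{5838481}{16} \cdot 51770 + 233164 = \frac{151129080685}{8} + 233164 = \frac{151130945997}{8}$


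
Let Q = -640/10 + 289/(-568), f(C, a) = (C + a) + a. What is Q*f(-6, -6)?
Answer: 329769/284 ≈ 1161.2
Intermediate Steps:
f(C, a) = C + 2*a
Q = -36641/568 (Q = -640*⅒ + 289*(-1/568) = -64 - 289/568 = -36641/568 ≈ -64.509)
Q*f(-6, -6) = -36641*(-6 + 2*(-6))/568 = -36641*(-6 - 12)/568 = -36641/568*(-18) = 329769/284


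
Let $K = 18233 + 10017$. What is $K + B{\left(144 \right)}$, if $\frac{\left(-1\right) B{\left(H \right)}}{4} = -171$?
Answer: $28934$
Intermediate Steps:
$B{\left(H \right)} = 684$ ($B{\left(H \right)} = \left(-4\right) \left(-171\right) = 684$)
$K = 28250$
$K + B{\left(144 \right)} = 28250 + 684 = 28934$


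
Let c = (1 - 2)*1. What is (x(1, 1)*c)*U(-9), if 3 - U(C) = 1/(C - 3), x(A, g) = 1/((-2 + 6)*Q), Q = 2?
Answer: -37/96 ≈ -0.38542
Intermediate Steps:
c = -1 (c = -1*1 = -1)
x(A, g) = ⅛ (x(A, g) = 1/((-2 + 6)*2) = 1/(4*2) = 1/8 = 1*(⅛) = ⅛)
U(C) = 3 - 1/(-3 + C) (U(C) = 3 - 1/(C - 3) = 3 - 1/(-3 + C))
(x(1, 1)*c)*U(-9) = ((⅛)*(-1))*((-10 + 3*(-9))/(-3 - 9)) = -(-10 - 27)/(8*(-12)) = -(-1)*(-37)/96 = -⅛*37/12 = -37/96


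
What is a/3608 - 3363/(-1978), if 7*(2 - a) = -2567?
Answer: 45020573/24978184 ≈ 1.8024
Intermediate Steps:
a = 2581/7 (a = 2 - 1/7*(-2567) = 2 + 2567/7 = 2581/7 ≈ 368.71)
a/3608 - 3363/(-1978) = (2581/7)/3608 - 3363/(-1978) = (2581/7)*(1/3608) - 3363*(-1/1978) = 2581/25256 + 3363/1978 = 45020573/24978184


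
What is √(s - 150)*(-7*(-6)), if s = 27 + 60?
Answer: 126*I*√7 ≈ 333.36*I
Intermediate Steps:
s = 87
√(s - 150)*(-7*(-6)) = √(87 - 150)*(-7*(-6)) = √(-63)*42 = (3*I*√7)*42 = 126*I*√7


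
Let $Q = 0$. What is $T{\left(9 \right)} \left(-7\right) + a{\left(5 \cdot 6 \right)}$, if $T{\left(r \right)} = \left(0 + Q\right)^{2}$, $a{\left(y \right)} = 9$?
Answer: $9$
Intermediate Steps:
$T{\left(r \right)} = 0$ ($T{\left(r \right)} = \left(0 + 0\right)^{2} = 0^{2} = 0$)
$T{\left(9 \right)} \left(-7\right) + a{\left(5 \cdot 6 \right)} = 0 \left(-7\right) + 9 = 0 + 9 = 9$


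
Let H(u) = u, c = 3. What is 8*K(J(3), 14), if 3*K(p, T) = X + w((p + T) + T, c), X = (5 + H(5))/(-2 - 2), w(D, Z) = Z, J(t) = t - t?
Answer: 4/3 ≈ 1.3333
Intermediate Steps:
J(t) = 0
X = -5/2 (X = (5 + 5)/(-2 - 2) = 10/(-4) = 10*(-¼) = -5/2 ≈ -2.5000)
K(p, T) = ⅙ (K(p, T) = (-5/2 + 3)/3 = (⅓)*(½) = ⅙)
8*K(J(3), 14) = 8*(⅙) = 4/3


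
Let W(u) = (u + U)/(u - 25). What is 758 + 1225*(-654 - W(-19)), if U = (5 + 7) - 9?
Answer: -8809212/11 ≈ -8.0084e+5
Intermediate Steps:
U = 3 (U = 12 - 9 = 3)
W(u) = (3 + u)/(-25 + u) (W(u) = (u + 3)/(u - 25) = (3 + u)/(-25 + u))
758 + 1225*(-654 - W(-19)) = 758 + 1225*(-654 - (3 - 19)/(-25 - 19)) = 758 + 1225*(-654 - (-16)/(-44)) = 758 + 1225*(-654 - (-1)*(-16)/44) = 758 + 1225*(-654 - 1*4/11) = 758 + 1225*(-654 - 4/11) = 758 + 1225*(-7198/11) = 758 - 8817550/11 = -8809212/11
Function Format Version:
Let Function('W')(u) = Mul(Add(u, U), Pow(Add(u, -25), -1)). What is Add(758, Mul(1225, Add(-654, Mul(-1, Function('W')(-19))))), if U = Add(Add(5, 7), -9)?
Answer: Rational(-8809212, 11) ≈ -8.0084e+5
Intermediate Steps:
U = 3 (U = Add(12, -9) = 3)
Function('W')(u) = Mul(Pow(Add(-25, u), -1), Add(3, u)) (Function('W')(u) = Mul(Add(u, 3), Pow(Add(u, -25), -1)) = Mul(Add(3, u), Pow(Add(-25, u), -1)) = Mul(Pow(Add(-25, u), -1), Add(3, u)))
Add(758, Mul(1225, Add(-654, Mul(-1, Function('W')(-19))))) = Add(758, Mul(1225, Add(-654, Mul(-1, Mul(Pow(Add(-25, -19), -1), Add(3, -19)))))) = Add(758, Mul(1225, Add(-654, Mul(-1, Mul(Pow(-44, -1), -16))))) = Add(758, Mul(1225, Add(-654, Mul(-1, Mul(Rational(-1, 44), -16))))) = Add(758, Mul(1225, Add(-654, Mul(-1, Rational(4, 11))))) = Add(758, Mul(1225, Add(-654, Rational(-4, 11)))) = Add(758, Mul(1225, Rational(-7198, 11))) = Add(758, Rational(-8817550, 11)) = Rational(-8809212, 11)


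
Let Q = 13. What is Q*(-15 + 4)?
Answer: -143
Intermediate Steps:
Q*(-15 + 4) = 13*(-15 + 4) = 13*(-11) = -143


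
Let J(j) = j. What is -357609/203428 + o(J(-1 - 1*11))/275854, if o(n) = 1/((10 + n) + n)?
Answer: -172633803329/98203748146 ≈ -1.7579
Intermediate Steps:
o(n) = 1/(10 + 2*n)
-357609/203428 + o(J(-1 - 1*11))/275854 = -357609/203428 + (1/(2*(5 + (-1 - 1*11))))/275854 = -357609*1/203428 + (1/(2*(5 + (-1 - 11))))*(1/275854) = -357609/203428 + (1/(2*(5 - 12)))*(1/275854) = -357609/203428 + ((½)/(-7))*(1/275854) = -357609/203428 + ((½)*(-⅐))*(1/275854) = -357609/203428 - 1/14*1/275854 = -357609/203428 - 1/3861956 = -172633803329/98203748146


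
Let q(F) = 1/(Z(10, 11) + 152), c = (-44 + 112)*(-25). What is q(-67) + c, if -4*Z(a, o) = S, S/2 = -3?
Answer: -521898/307 ≈ -1700.0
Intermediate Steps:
S = -6 (S = 2*(-3) = -6)
c = -1700 (c = 68*(-25) = -1700)
Z(a, o) = 3/2 (Z(a, o) = -¼*(-6) = 3/2)
q(F) = 2/307 (q(F) = 1/(3/2 + 152) = 1/(307/2) = 2/307)
q(-67) + c = 2/307 - 1700 = -521898/307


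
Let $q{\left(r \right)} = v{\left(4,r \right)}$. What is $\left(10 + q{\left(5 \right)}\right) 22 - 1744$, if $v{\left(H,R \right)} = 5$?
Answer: $-1414$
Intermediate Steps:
$q{\left(r \right)} = 5$
$\left(10 + q{\left(5 \right)}\right) 22 - 1744 = \left(10 + 5\right) 22 - 1744 = 15 \cdot 22 - 1744 = 330 - 1744 = -1414$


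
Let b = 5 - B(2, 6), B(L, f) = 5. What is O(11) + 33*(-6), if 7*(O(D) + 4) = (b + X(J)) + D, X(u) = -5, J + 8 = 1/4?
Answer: -1408/7 ≈ -201.14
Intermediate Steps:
J = -31/4 (J = -8 + 1/4 = -31/4 ≈ -7.7500)
b = 0 (b = 5 - 1*5 = 5 - 5 = 0)
O(D) = -33/7 + D/7 (O(D) = -4 + ((0 - 5) + D)/7 = -4 + (-5 + D)/7 = -4 + (-5/7 + D/7) = -33/7 + D/7)
O(11) + 33*(-6) = (-33/7 + (1/7)*11) + 33*(-6) = (-33/7 + 11/7) - 198 = -22/7 - 198 = -1408/7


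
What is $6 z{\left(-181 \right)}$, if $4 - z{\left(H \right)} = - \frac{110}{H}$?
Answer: $\frac{3684}{181} \approx 20.354$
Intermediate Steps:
$z{\left(H \right)} = 4 + \frac{110}{H}$ ($z{\left(H \right)} = 4 - - \frac{110}{H} = 4 + \frac{110}{H}$)
$6 z{\left(-181 \right)} = 6 \left(4 + \frac{110}{-181}\right) = 6 \left(4 + 110 \left(- \frac{1}{181}\right)\right) = 6 \left(4 - \frac{110}{181}\right) = 6 \cdot \frac{614}{181} = \frac{3684}{181}$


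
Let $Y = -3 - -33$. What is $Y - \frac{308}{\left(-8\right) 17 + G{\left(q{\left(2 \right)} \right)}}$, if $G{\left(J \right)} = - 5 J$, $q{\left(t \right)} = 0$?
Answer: $\frac{1097}{34} \approx 32.265$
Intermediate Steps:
$Y = 30$ ($Y = -3 + 33 = 30$)
$Y - \frac{308}{\left(-8\right) 17 + G{\left(q{\left(2 \right)} \right)}} = 30 - \frac{308}{\left(-8\right) 17 - 0} = 30 - \frac{308}{-136 + 0} = 30 - \frac{308}{-136} = 30 - - \frac{77}{34} = 30 + \frac{77}{34} = \frac{1097}{34}$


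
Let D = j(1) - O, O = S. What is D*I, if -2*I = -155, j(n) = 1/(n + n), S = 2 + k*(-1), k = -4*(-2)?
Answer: 2015/4 ≈ 503.75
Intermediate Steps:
k = 8
S = -6 (S = 2 + 8*(-1) = 2 - 8 = -6)
O = -6
j(n) = 1/(2*n)
I = 155/2 (I = -½*(-155) = 155/2 ≈ 77.500)
D = 13/2 (D = (½)/1 - 1*(-6) = (½)*1 + 6 = ½ + 6 = 13/2 ≈ 6.5000)
D*I = (13/2)*(155/2) = 2015/4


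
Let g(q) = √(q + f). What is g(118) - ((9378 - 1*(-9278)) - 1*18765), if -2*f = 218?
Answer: 112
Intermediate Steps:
f = -109 (f = -½*218 = -109)
g(q) = √(-109 + q) (g(q) = √(q - 109) = √(-109 + q))
g(118) - ((9378 - 1*(-9278)) - 1*18765) = √(-109 + 118) - ((9378 - 1*(-9278)) - 1*18765) = √9 - ((9378 + 9278) - 18765) = 3 - (18656 - 18765) = 3 - 1*(-109) = 3 + 109 = 112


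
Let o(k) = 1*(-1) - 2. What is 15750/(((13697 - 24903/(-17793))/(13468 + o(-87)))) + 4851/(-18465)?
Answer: 1290280925457069/83344042540 ≈ 15481.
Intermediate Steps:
o(k) = -3 (o(k) = -1 - 2 = -3)
15750/(((13697 - 24903/(-17793))/(13468 + o(-87)))) + 4851/(-18465) = 15750/(((13697 - 24903/(-17793))/(13468 - 3))) + 4851/(-18465) = 15750/(((13697 - 24903*(-1/17793))/13465)) + 4851*(-1/18465) = 15750/(((13697 + 2767/1977)*(1/13465))) - 1617/6155 = 15750/(((27081736/1977)*(1/13465))) - 1617/6155 = 15750/(27081736/26620305) - 1617/6155 = 15750*(26620305/27081736) - 1617/6155 = 209634901875/13540868 - 1617/6155 = 1290280925457069/83344042540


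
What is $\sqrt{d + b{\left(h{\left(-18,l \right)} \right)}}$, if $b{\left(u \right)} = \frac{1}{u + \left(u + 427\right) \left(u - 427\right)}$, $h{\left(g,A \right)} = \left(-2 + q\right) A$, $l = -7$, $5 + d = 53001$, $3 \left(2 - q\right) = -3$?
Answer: $\frac{\sqrt{1760980255173237}}{182287} \approx 230.21$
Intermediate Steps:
$q = 3$ ($q = 2 - -1 = 2 + 1 = 3$)
$d = 52996$ ($d = -5 + 53001 = 52996$)
$h{\left(g,A \right)} = A$ ($h{\left(g,A \right)} = \left(-2 + 3\right) A = 1 A = A$)
$b{\left(u \right)} = \frac{1}{u + \left(-427 + u\right) \left(427 + u\right)}$ ($b{\left(u \right)} = \frac{1}{u + \left(427 + u\right) \left(-427 + u\right)} = \frac{1}{u + \left(-427 + u\right) \left(427 + u\right)}$)
$\sqrt{d + b{\left(h{\left(-18,l \right)} \right)}} = \sqrt{52996 + \frac{1}{-182329 - 7 + \left(-7\right)^{2}}} = \sqrt{52996 + \frac{1}{-182329 - 7 + 49}} = \sqrt{52996 + \frac{1}{-182287}} = \sqrt{52996 - \frac{1}{182287}} = \sqrt{\frac{9660481851}{182287}} = \frac{\sqrt{1760980255173237}}{182287}$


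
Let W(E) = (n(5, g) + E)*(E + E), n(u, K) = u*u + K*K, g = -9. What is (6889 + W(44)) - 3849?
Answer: 16240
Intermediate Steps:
n(u, K) = K² + u² (n(u, K) = u² + K² = K² + u²)
W(E) = 2*E*(106 + E) (W(E) = (((-9)² + 5²) + E)*(E + E) = ((81 + 25) + E)*(2*E) = (106 + E)*(2*E) = 2*E*(106 + E))
(6889 + W(44)) - 3849 = (6889 + 2*44*(106 + 44)) - 3849 = (6889 + 2*44*150) - 3849 = (6889 + 13200) - 3849 = 20089 - 3849 = 16240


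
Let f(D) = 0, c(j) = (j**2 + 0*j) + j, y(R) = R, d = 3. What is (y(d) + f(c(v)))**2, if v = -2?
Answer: 9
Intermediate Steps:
c(j) = j + j**2 (c(j) = (j**2 + 0) + j = j**2 + j = j + j**2)
(y(d) + f(c(v)))**2 = (3 + 0)**2 = 3**2 = 9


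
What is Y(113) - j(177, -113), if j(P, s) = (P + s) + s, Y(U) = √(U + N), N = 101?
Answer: 49 + √214 ≈ 63.629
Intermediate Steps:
Y(U) = √(101 + U) (Y(U) = √(U + 101) = √(101 + U))
j(P, s) = P + 2*s
Y(113) - j(177, -113) = √(101 + 113) - (177 + 2*(-113)) = √214 - (177 - 226) = √214 - 1*(-49) = √214 + 49 = 49 + √214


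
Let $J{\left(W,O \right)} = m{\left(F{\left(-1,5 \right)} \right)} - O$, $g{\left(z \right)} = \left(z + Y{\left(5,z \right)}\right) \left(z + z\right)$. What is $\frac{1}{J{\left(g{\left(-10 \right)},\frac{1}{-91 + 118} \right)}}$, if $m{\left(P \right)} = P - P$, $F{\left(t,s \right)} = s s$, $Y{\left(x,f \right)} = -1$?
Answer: $-27$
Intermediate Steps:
$F{\left(t,s \right)} = s^{2}$
$m{\left(P \right)} = 0$
$g{\left(z \right)} = 2 z \left(-1 + z\right)$ ($g{\left(z \right)} = \left(z - 1\right) \left(z + z\right) = \left(-1 + z\right) 2 z = 2 z \left(-1 + z\right)$)
$J{\left(W,O \right)} = - O$ ($J{\left(W,O \right)} = 0 - O = - O$)
$\frac{1}{J{\left(g{\left(-10 \right)},\frac{1}{-91 + 118} \right)}} = \frac{1}{\left(-1\right) \frac{1}{-91 + 118}} = \frac{1}{\left(-1\right) \frac{1}{27}} = \frac{1}{- \frac{1}{27}} = -27$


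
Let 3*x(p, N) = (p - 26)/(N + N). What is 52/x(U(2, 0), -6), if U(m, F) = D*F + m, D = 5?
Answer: 78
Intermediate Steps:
U(m, F) = m + 5*F (U(m, F) = 5*F + m = m + 5*F)
x(p, N) = (-26 + p)/(6*N) (x(p, N) = ((p - 26)/(N + N))/3 = ((-26 + p)/((2*N)))/3 = ((-26 + p)*(1/(2*N)))/3 = ((-26 + p)/(2*N))/3 = (-26 + p)/(6*N))
52/x(U(2, 0), -6) = 52/(((⅙)*(-26 + (2 + 5*0))/(-6))) = 52/(((⅙)*(-⅙)*(-26 + (2 + 0)))) = 52/(((⅙)*(-⅙)*(-26 + 2))) = 52/(((⅙)*(-⅙)*(-24))) = 52/(⅔) = 52*(3/2) = 78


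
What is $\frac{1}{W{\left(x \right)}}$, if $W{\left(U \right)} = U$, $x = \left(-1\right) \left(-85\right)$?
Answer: $\frac{1}{85} \approx 0.011765$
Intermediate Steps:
$x = 85$
$\frac{1}{W{\left(x \right)}} = \frac{1}{85}$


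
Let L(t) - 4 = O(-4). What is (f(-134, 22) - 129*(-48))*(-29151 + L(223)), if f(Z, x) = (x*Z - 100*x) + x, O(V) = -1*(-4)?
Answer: -31066438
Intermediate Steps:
O(V) = 4
f(Z, x) = -99*x + Z*x (f(Z, x) = (Z*x - 100*x) + x = (-100*x + Z*x) + x = -99*x + Z*x)
L(t) = 8 (L(t) = 4 + 4 = 8)
(f(-134, 22) - 129*(-48))*(-29151 + L(223)) = (22*(-99 - 134) - 129*(-48))*(-29151 + 8) = (22*(-233) + 6192)*(-29143) = (-5126 + 6192)*(-29143) = 1066*(-29143) = -31066438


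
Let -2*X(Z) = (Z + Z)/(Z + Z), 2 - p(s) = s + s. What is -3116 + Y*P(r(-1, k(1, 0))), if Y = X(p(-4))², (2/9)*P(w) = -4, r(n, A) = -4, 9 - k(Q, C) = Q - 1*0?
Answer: -6241/2 ≈ -3120.5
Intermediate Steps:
p(s) = 2 - 2*s (p(s) = 2 - (s + s) = 2 - 2*s)
k(Q, C) = 9 - Q (k(Q, C) = 9 - (Q - 1*0) = 9 - (Q + 0) = 9 - Q)
P(w) = -18 (P(w) = (9/2)*(-4) = -18)
X(Z) = -½ (X(Z) = -(Z + Z)/(2*(Z + Z)) = -2*Z/(2*(2*Z)) = -2*Z*1/(2*Z)/2 = -½*1 = -½)
Y = ¼ (Y = (-½)² = ¼ ≈ 0.25000)
-3116 + Y*P(r(-1, k(1, 0))) = -3116 + (¼)*(-18) = -3116 - 9/2 = -6241/2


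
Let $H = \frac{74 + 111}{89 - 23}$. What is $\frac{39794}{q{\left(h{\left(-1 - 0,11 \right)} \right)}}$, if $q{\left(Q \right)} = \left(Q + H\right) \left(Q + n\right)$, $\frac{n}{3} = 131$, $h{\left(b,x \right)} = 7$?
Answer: $\frac{656601}{64700} \approx 10.148$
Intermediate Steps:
$n = 393$ ($n = 3 \cdot 131 = 393$)
$H = \frac{185}{66} \approx 2.803$
$q{\left(Q \right)} = \left(393 + Q\right) \left(\frac{185}{66} + Q\right)$ ($q{\left(Q \right)} = \left(Q + \frac{185}{66}\right) \left(Q + 393\right) = \left(\frac{185}{66} + Q\right) \left(393 + Q\right) = \left(393 + Q\right) \left(\frac{185}{66} + Q\right)$)
$\frac{39794}{q{\left(h{\left(-1 - 0,11 \right)} \right)}} = \frac{39794}{\frac{24235}{22} + 7^{2} + \frac{26123}{66} \cdot 7} = \frac{39794}{\frac{24235}{22} + 49 + \frac{182861}{66}} = \frac{39794}{\frac{129400}{33}} = 39794 \cdot \frac{33}{129400} = \frac{656601}{64700}$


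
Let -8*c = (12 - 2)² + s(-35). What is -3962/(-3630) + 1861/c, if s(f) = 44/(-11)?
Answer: -1117981/7260 ≈ -153.99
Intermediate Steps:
s(f) = -4 (s(f) = 44*(-1/11) = -4)
c = -12 (c = -((12 - 2)² - 4)/8 = -(10² - 4)/8 = -(100 - 4)/8 = -⅛*96 = -12)
-3962/(-3630) + 1861/c = -3962/(-3630) + 1861/(-12) = -3962*(-1/3630) + 1861*(-1/12) = 1981/1815 - 1861/12 = -1117981/7260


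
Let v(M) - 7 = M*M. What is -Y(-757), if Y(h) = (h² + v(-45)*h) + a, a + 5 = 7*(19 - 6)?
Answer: 965089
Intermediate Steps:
v(M) = 7 + M² (v(M) = 7 + M*M = 7 + M²)
a = 86 (a = -5 + 7*(19 - 6) = -5 + 7*13 = -5 + 91 = 86)
Y(h) = 86 + h² + 2032*h (Y(h) = (h² + (7 + (-45)²)*h) + 86 = (h² + (7 + 2025)*h) + 86 = (h² + 2032*h) + 86 = 86 + h² + 2032*h)
-Y(-757) = -(86 + (-757)² + 2032*(-757)) = -(86 + 573049 - 1538224) = -1*(-965089) = 965089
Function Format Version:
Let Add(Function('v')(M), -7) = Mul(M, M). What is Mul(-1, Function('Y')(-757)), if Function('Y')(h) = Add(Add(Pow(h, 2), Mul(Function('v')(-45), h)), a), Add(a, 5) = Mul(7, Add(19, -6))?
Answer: 965089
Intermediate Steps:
Function('v')(M) = Add(7, Pow(M, 2)) (Function('v')(M) = Add(7, Mul(M, M)) = Add(7, Pow(M, 2)))
a = 86 (a = Add(-5, Mul(7, Add(19, -6))) = Add(-5, Mul(7, 13)) = Add(-5, 91) = 86)
Function('Y')(h) = Add(86, Pow(h, 2), Mul(2032, h)) (Function('Y')(h) = Add(Add(Pow(h, 2), Mul(Add(7, Pow(-45, 2)), h)), 86) = Add(Add(Pow(h, 2), Mul(Add(7, 2025), h)), 86) = Add(Add(Pow(h, 2), Mul(2032, h)), 86) = Add(86, Pow(h, 2), Mul(2032, h)))
Mul(-1, Function('Y')(-757)) = Mul(-1, Add(86, Pow(-757, 2), Mul(2032, -757))) = Mul(-1, Add(86, 573049, -1538224)) = Mul(-1, -965089) = 965089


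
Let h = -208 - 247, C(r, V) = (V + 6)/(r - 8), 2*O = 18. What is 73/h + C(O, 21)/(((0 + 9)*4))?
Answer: 1073/1820 ≈ 0.58956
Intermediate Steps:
O = 9 (O = (1/2)*18 = 9)
C(r, V) = (6 + V)/(-8 + r)
h = -455
73/h + C(O, 21)/(((0 + 9)*4)) = 73/(-455) + ((6 + 21)/(-8 + 9))/(((0 + 9)*4)) = 73*(-1/455) + (27/1)/((9*4)) = -73/455 + (1*27)/36 = -73/455 + 27*(1/36) = -73/455 + 3/4 = 1073/1820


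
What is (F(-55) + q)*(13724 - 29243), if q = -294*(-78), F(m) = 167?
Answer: -358473381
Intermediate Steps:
q = 22932
(F(-55) + q)*(13724 - 29243) = (167 + 22932)*(13724 - 29243) = 23099*(-15519) = -358473381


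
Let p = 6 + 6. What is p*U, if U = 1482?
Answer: 17784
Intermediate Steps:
p = 12
p*U = 12*1482 = 17784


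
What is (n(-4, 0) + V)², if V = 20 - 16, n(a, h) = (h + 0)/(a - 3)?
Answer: 16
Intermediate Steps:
n(a, h) = h/(-3 + a)
V = 4
(n(-4, 0) + V)² = (0/(-3 - 4) + 4)² = (0/(-7) + 4)² = (0*(-⅐) + 4)² = (0 + 4)² = 4² = 16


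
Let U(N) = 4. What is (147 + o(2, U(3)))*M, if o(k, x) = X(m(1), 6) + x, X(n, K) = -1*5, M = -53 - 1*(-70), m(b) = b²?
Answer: 2482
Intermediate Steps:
M = 17 (M = -53 + 70 = 17)
X(n, K) = -5
o(k, x) = -5 + x
(147 + o(2, U(3)))*M = (147 + (-5 + 4))*17 = (147 - 1)*17 = 146*17 = 2482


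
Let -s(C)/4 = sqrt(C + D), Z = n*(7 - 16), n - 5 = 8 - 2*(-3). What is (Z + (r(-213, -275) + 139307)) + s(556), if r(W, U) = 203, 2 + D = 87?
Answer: 139339 - 4*sqrt(641) ≈ 1.3924e+5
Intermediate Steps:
D = 85 (D = -2 + 87 = 85)
n = 19 (n = 5 + (8 - 2*(-3)) = 5 + (8 + 6) = 5 + 14 = 19)
Z = -171 (Z = 19*(7 - 16) = 19*(-9) = -171)
s(C) = -4*sqrt(85 + C) (s(C) = -4*sqrt(C + 85) = -4*sqrt(85 + C))
(Z + (r(-213, -275) + 139307)) + s(556) = (-171 + (203 + 139307)) - 4*sqrt(85 + 556) = (-171 + 139510) - 4*sqrt(641) = 139339 - 4*sqrt(641)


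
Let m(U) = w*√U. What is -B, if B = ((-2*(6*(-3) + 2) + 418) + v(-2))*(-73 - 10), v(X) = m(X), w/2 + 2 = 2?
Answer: 37350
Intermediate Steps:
w = 0 (w = -4 + 2*2 = -4 + 4 = 0)
m(U) = 0 (m(U) = 0*√U = 0)
v(X) = 0
B = -37350 (B = ((-2*(6*(-3) + 2) + 418) + 0)*(-73 - 10) = ((-2*(-18 + 2) + 418) + 0)*(-83) = ((-2*(-16) + 418) + 0)*(-83) = ((32 + 418) + 0)*(-83) = (450 + 0)*(-83) = 450*(-83) = -37350)
-B = -1*(-37350) = 37350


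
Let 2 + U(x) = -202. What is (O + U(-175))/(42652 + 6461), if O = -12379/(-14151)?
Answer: -2874425/694998063 ≈ -0.0041359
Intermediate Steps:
O = 12379/14151 (O = -12379*(-1/14151) = 12379/14151 ≈ 0.87478)
U(x) = -204 (U(x) = -2 - 202 = -204)
(O + U(-175))/(42652 + 6461) = (12379/14151 - 204)/(42652 + 6461) = -2874425/14151/49113 = -2874425/14151*1/49113 = -2874425/694998063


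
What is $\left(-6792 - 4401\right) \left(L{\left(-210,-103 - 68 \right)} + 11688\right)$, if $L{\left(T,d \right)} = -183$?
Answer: $-128775465$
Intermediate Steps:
$\left(-6792 - 4401\right) \left(L{\left(-210,-103 - 68 \right)} + 11688\right) = \left(-6792 - 4401\right) \left(-183 + 11688\right) = \left(-11193\right) 11505 = -128775465$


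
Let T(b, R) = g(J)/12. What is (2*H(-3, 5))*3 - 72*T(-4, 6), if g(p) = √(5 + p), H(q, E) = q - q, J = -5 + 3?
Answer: -6*√3 ≈ -10.392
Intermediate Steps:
J = -2
H(q, E) = 0
T(b, R) = √3/12 (T(b, R) = √(5 - 2)/12 = √3*(1/12) = √3/12)
(2*H(-3, 5))*3 - 72*T(-4, 6) = (2*0)*3 - 6*√3 = 0*3 - 6*√3 = 0 - 6*√3 = -6*√3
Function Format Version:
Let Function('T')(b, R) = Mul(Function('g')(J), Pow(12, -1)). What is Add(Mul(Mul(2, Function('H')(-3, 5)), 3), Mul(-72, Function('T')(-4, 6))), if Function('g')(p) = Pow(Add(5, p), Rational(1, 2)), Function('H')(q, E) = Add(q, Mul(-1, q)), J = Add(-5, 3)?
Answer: Mul(-6, Pow(3, Rational(1, 2))) ≈ -10.392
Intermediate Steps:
J = -2
Function('H')(q, E) = 0
Function('T')(b, R) = Mul(Rational(1, 12), Pow(3, Rational(1, 2))) (Function('T')(b, R) = Mul(Pow(Add(5, -2), Rational(1, 2)), Pow(12, -1)) = Mul(Pow(3, Rational(1, 2)), Rational(1, 12)) = Mul(Rational(1, 12), Pow(3, Rational(1, 2))))
Add(Mul(Mul(2, Function('H')(-3, 5)), 3), Mul(-72, Function('T')(-4, 6))) = Add(Mul(Mul(2, 0), 3), Mul(-72, Mul(Rational(1, 12), Pow(3, Rational(1, 2))))) = Add(Mul(0, 3), Mul(-6, Pow(3, Rational(1, 2)))) = Add(0, Mul(-6, Pow(3, Rational(1, 2)))) = Mul(-6, Pow(3, Rational(1, 2)))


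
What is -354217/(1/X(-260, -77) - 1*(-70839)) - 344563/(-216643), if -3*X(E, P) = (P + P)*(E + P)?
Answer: -2715829356293941/796466849259417 ≈ -3.4098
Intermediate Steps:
X(E, P) = -2*P*(E + P)/3 (X(E, P) = -(P + P)*(E + P)/3 = -2*P*(E + P)/3)
-354217/(1/X(-260, -77) - 1*(-70839)) - 344563/(-216643) = -354217/(1/(-⅔*(-77)*(-260 - 77)) - 1*(-70839)) - 344563/(-216643) = -354217/(1/(-⅔*(-77)*(-337)) + 70839) - 344563*(-1/216643) = -354217/(1/(-51898/3) + 70839) + 344563/216643 = -354217/(-3/51898 + 70839) + 344563/216643 = -354217/3676402419/51898 + 344563/216643 = -354217*51898/3676402419 + 344563/216643 = -18383153866/3676402419 + 344563/216643 = -2715829356293941/796466849259417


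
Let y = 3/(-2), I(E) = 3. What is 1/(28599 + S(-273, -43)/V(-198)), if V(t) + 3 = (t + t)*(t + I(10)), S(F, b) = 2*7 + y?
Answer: 154434/4416657991 ≈ 3.4966e-5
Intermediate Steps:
y = -3/2 (y = 3*(-½) = -3/2 ≈ -1.5000)
S(F, b) = 25/2 (S(F, b) = 2*7 - 3/2 = 14 - 3/2 = 25/2)
V(t) = -3 + 2*t*(3 + t) (V(t) = -3 + (t + t)*(t + 3) = -3 + (2*t)*(3 + t) = -3 + 2*t*(3 + t))
1/(28599 + S(-273, -43)/V(-198)) = 1/(28599 + 25/(2*(-3 + 2*(-198)² + 6*(-198)))) = 1/(28599 + 25/(2*(-3 + 2*39204 - 1188))) = 1/(28599 + 25/(2*(-3 + 78408 - 1188))) = 1/(28599 + (25/2)/77217) = 1/(28599 + (25/2)*(1/77217)) = 1/(28599 + 25/154434) = 1/(4416657991/154434) = 154434/4416657991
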